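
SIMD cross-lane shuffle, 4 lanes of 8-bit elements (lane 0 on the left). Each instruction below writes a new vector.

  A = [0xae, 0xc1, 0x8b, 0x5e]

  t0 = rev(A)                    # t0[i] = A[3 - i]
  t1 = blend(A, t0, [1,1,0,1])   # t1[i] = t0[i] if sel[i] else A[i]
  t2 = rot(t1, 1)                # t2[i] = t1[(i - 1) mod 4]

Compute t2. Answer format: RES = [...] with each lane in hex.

RES = [0xae, 0x5e, 0x8b, 0x8b]

  t0: 5e 8b c1 ae
  t1: 5e 8b 8b ae
  t2: ae 5e 8b 8b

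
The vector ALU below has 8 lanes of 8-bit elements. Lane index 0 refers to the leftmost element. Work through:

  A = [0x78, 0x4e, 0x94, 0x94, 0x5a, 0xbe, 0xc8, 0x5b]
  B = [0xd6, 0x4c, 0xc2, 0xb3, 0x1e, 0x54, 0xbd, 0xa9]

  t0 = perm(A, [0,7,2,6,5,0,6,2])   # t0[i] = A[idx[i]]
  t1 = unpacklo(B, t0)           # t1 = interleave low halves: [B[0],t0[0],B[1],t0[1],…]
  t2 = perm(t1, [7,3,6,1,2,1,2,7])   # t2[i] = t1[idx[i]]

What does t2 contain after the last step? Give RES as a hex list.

RES = [0xc8, 0x5b, 0xb3, 0x78, 0x4c, 0x78, 0x4c, 0xc8]

→ t0 |78|5b|94|c8|be|78|c8|94|
→ t1 |d6|78|4c|5b|c2|94|b3|c8|
→ t2 |c8|5b|b3|78|4c|78|4c|c8|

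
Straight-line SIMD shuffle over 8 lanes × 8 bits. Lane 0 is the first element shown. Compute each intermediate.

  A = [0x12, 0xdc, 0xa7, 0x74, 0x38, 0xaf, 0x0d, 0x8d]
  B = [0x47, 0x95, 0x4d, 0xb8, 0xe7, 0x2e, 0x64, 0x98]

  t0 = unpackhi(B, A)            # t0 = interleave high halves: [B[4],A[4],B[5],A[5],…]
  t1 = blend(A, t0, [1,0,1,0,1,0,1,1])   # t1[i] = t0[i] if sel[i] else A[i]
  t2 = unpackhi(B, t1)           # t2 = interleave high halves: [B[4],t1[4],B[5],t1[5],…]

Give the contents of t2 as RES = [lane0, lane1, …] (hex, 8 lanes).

  t0: e7 38 2e af 64 0d 98 8d
  t1: e7 dc 2e 74 64 af 98 8d
  t2: e7 64 2e af 64 98 98 8d

RES = [ 0xe7  0x64  0x2e  0xaf  0x64  0x98  0x98  0x8d ]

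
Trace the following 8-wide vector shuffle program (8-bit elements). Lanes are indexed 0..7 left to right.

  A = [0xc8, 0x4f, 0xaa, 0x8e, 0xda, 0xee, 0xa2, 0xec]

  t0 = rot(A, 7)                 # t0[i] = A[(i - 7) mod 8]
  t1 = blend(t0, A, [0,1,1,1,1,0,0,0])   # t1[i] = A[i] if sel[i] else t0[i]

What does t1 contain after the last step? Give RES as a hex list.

→ t0 |4f|aa|8e|da|ee|a2|ec|c8|
→ t1 |4f|4f|aa|8e|da|a2|ec|c8|

RES = [ 0x4f  0x4f  0xaa  0x8e  0xda  0xa2  0xec  0xc8 ]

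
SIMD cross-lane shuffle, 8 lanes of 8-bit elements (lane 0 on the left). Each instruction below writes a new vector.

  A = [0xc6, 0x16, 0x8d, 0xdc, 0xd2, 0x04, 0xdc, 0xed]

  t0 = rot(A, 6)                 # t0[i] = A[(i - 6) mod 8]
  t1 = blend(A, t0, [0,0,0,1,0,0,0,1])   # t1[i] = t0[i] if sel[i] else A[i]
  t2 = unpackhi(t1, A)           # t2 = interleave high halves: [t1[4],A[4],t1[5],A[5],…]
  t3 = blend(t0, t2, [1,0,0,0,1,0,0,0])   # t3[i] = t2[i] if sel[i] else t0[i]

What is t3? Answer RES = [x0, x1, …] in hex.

RES = [0xd2, 0xdc, 0xd2, 0x04, 0xdc, 0xed, 0xc6, 0x16]

t0 = [0x8d, 0xdc, 0xd2, 0x04, 0xdc, 0xed, 0xc6, 0x16]
t1 = [0xc6, 0x16, 0x8d, 0x04, 0xd2, 0x04, 0xdc, 0x16]
t2 = [0xd2, 0xd2, 0x04, 0x04, 0xdc, 0xdc, 0x16, 0xed]
t3 = [0xd2, 0xdc, 0xd2, 0x04, 0xdc, 0xed, 0xc6, 0x16]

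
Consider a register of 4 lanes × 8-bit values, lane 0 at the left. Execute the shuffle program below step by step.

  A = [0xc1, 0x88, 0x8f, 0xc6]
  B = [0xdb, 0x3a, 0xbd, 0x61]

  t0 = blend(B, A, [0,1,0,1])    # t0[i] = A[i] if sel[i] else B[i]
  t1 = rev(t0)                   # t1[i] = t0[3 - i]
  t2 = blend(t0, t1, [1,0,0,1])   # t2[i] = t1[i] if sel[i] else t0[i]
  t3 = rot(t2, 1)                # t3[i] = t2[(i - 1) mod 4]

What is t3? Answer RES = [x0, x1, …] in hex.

  t0: db 88 bd c6
  t1: c6 bd 88 db
  t2: c6 88 bd db
  t3: db c6 88 bd

RES = [0xdb, 0xc6, 0x88, 0xbd]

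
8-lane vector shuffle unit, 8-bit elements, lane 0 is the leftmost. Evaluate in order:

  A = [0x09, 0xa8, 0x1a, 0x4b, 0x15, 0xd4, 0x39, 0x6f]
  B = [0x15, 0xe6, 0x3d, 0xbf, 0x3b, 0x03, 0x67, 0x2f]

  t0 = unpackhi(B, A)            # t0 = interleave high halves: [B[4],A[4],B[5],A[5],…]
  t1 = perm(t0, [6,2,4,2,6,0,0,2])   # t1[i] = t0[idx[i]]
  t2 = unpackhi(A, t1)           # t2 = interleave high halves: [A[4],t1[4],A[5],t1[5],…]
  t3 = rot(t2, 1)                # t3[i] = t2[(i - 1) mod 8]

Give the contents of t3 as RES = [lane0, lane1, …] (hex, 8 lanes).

RES = [0x03, 0x15, 0x2f, 0xd4, 0x3b, 0x39, 0x3b, 0x6f]

→ t0 |3b|15|03|d4|67|39|2f|6f|
→ t1 |2f|03|67|03|2f|3b|3b|03|
→ t2 |15|2f|d4|3b|39|3b|6f|03|
→ t3 |03|15|2f|d4|3b|39|3b|6f|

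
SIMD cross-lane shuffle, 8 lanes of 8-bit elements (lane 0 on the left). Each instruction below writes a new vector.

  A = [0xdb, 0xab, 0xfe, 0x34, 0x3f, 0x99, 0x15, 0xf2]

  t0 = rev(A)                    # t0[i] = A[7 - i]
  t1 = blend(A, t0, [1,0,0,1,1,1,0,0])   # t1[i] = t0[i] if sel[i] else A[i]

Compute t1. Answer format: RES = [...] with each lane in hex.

t0 = [0xf2, 0x15, 0x99, 0x3f, 0x34, 0xfe, 0xab, 0xdb]
t1 = [0xf2, 0xab, 0xfe, 0x3f, 0x34, 0xfe, 0x15, 0xf2]

RES = [ 0xf2  0xab  0xfe  0x3f  0x34  0xfe  0x15  0xf2 ]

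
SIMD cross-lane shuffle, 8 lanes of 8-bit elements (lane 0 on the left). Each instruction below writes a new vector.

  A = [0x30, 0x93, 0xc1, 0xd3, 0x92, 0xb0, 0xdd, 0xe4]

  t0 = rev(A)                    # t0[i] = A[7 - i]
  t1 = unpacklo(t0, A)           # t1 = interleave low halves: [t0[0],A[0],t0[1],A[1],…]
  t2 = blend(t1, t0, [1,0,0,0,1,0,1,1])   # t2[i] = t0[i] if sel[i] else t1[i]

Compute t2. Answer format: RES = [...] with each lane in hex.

t0 = [0xe4, 0xdd, 0xb0, 0x92, 0xd3, 0xc1, 0x93, 0x30]
t1 = [0xe4, 0x30, 0xdd, 0x93, 0xb0, 0xc1, 0x92, 0xd3]
t2 = [0xe4, 0x30, 0xdd, 0x93, 0xd3, 0xc1, 0x93, 0x30]

RES = [ 0xe4  0x30  0xdd  0x93  0xd3  0xc1  0x93  0x30 ]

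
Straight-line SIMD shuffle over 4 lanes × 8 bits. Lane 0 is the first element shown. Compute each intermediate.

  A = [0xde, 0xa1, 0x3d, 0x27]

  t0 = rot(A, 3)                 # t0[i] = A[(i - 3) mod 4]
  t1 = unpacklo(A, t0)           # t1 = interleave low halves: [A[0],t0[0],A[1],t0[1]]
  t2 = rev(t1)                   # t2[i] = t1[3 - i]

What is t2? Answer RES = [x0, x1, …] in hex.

RES = [ 0x3d  0xa1  0xa1  0xde ]

t0 = [0xa1, 0x3d, 0x27, 0xde]
t1 = [0xde, 0xa1, 0xa1, 0x3d]
t2 = [0x3d, 0xa1, 0xa1, 0xde]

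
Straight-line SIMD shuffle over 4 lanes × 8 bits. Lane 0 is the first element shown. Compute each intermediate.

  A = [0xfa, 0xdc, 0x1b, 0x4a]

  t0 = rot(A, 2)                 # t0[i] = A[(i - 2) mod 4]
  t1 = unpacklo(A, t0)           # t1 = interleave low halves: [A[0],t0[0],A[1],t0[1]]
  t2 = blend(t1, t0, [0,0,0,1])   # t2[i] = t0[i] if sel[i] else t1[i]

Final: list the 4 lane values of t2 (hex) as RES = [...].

RES = [0xfa, 0x1b, 0xdc, 0xdc]

→ t0 |1b|4a|fa|dc|
→ t1 |fa|1b|dc|4a|
→ t2 |fa|1b|dc|dc|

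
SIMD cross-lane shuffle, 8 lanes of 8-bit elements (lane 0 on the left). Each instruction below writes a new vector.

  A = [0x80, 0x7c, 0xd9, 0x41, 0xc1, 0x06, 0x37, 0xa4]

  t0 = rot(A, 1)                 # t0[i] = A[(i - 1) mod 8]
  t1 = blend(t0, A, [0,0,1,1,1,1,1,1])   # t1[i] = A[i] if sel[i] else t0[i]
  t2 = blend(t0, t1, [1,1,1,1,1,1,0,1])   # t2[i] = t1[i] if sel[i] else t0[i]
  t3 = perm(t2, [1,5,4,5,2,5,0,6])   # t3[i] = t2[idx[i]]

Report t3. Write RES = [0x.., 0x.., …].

→ t0 |a4|80|7c|d9|41|c1|06|37|
→ t1 |a4|80|d9|41|c1|06|37|a4|
→ t2 |a4|80|d9|41|c1|06|06|a4|
→ t3 |80|06|c1|06|d9|06|a4|06|

RES = [0x80, 0x06, 0xc1, 0x06, 0xd9, 0x06, 0xa4, 0x06]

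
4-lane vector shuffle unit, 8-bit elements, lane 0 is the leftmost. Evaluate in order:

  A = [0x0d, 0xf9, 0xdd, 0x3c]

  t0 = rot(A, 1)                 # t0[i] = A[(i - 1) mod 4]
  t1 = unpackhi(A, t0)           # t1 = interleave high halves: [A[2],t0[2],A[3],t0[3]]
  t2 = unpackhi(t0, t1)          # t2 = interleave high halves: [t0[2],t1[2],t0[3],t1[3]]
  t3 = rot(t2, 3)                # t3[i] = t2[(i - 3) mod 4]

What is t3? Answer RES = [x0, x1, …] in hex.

→ t0 |3c|0d|f9|dd|
→ t1 |dd|f9|3c|dd|
→ t2 |f9|3c|dd|dd|
→ t3 |3c|dd|dd|f9|

RES = [ 0x3c  0xdd  0xdd  0xf9 ]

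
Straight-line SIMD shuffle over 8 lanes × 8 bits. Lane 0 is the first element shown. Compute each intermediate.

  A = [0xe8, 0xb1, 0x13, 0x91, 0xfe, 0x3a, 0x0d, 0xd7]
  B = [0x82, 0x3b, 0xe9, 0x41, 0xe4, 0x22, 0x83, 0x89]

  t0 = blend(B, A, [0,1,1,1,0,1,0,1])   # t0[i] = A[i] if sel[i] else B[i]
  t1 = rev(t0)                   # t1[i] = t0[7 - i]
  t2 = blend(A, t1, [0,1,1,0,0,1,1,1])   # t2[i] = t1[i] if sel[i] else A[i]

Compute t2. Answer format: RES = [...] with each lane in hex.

  t0: 82 b1 13 91 e4 3a 83 d7
  t1: d7 83 3a e4 91 13 b1 82
  t2: e8 83 3a 91 fe 13 b1 82

RES = [0xe8, 0x83, 0x3a, 0x91, 0xfe, 0x13, 0xb1, 0x82]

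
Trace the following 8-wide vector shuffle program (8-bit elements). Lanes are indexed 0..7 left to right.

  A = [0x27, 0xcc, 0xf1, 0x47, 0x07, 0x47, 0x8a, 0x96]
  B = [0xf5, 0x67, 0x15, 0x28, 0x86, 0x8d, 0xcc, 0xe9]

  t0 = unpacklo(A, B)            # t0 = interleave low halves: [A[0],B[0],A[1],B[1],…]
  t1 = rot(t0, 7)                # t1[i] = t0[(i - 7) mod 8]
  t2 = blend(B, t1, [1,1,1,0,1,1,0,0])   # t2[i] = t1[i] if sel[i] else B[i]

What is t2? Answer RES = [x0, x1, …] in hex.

→ t0 |27|f5|cc|67|f1|15|47|28|
→ t1 |f5|cc|67|f1|15|47|28|27|
→ t2 |f5|cc|67|28|15|47|cc|e9|

RES = [0xf5, 0xcc, 0x67, 0x28, 0x15, 0x47, 0xcc, 0xe9]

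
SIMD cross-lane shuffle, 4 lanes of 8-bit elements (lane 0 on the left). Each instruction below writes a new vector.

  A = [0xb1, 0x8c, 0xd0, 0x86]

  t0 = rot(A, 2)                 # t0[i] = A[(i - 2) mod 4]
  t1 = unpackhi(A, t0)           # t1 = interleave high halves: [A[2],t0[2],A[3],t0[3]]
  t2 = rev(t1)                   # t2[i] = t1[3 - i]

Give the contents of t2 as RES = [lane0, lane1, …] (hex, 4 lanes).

RES = [ 0x8c  0x86  0xb1  0xd0 ]

t0 = [0xd0, 0x86, 0xb1, 0x8c]
t1 = [0xd0, 0xb1, 0x86, 0x8c]
t2 = [0x8c, 0x86, 0xb1, 0xd0]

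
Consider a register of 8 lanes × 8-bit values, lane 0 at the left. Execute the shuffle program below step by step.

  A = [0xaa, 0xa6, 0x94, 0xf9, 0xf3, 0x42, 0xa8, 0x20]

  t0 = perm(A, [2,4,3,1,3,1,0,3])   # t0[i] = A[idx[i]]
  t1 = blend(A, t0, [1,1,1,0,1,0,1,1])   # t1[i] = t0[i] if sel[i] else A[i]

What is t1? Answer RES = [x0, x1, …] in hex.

  t0: 94 f3 f9 a6 f9 a6 aa f9
  t1: 94 f3 f9 f9 f9 42 aa f9

RES = [0x94, 0xf3, 0xf9, 0xf9, 0xf9, 0x42, 0xaa, 0xf9]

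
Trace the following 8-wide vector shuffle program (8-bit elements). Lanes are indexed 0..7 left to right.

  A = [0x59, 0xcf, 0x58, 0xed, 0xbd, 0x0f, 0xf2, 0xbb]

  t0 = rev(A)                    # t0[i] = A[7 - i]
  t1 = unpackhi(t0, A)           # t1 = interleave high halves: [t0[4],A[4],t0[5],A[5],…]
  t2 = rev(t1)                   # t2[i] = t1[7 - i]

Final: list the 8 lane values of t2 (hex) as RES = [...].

→ t0 |bb|f2|0f|bd|ed|58|cf|59|
→ t1 |ed|bd|58|0f|cf|f2|59|bb|
→ t2 |bb|59|f2|cf|0f|58|bd|ed|

RES = [0xbb, 0x59, 0xf2, 0xcf, 0x0f, 0x58, 0xbd, 0xed]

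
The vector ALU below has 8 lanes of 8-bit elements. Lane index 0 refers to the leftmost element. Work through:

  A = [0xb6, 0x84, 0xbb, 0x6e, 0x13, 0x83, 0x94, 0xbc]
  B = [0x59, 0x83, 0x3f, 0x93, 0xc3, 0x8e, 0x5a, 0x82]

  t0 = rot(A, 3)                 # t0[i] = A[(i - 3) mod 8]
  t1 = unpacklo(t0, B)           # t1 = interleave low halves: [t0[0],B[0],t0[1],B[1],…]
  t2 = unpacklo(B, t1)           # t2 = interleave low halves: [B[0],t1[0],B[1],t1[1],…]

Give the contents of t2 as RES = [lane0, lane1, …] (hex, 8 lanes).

→ t0 |83|94|bc|b6|84|bb|6e|13|
→ t1 |83|59|94|83|bc|3f|b6|93|
→ t2 |59|83|83|59|3f|94|93|83|

RES = [0x59, 0x83, 0x83, 0x59, 0x3f, 0x94, 0x93, 0x83]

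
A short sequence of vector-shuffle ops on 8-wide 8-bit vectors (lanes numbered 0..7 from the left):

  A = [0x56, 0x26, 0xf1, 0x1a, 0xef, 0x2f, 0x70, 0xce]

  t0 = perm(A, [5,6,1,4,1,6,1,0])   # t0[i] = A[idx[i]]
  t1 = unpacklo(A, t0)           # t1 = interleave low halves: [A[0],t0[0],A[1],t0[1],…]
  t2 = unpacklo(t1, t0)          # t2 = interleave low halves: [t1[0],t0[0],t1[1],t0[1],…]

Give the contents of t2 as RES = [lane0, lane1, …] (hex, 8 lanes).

t0 = [0x2f, 0x70, 0x26, 0xef, 0x26, 0x70, 0x26, 0x56]
t1 = [0x56, 0x2f, 0x26, 0x70, 0xf1, 0x26, 0x1a, 0xef]
t2 = [0x56, 0x2f, 0x2f, 0x70, 0x26, 0x26, 0x70, 0xef]

RES = [0x56, 0x2f, 0x2f, 0x70, 0x26, 0x26, 0x70, 0xef]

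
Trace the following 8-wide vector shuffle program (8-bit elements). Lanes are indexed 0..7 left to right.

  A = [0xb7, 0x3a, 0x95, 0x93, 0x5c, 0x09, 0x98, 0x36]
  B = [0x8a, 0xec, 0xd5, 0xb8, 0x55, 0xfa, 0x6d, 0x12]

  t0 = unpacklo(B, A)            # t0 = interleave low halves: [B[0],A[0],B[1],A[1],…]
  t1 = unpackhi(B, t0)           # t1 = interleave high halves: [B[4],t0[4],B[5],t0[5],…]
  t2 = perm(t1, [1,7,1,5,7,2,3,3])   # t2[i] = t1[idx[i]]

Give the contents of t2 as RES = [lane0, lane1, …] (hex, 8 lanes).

RES = [ 0xd5  0x93  0xd5  0xb8  0x93  0xfa  0x95  0x95 ]

  t0: 8a b7 ec 3a d5 95 b8 93
  t1: 55 d5 fa 95 6d b8 12 93
  t2: d5 93 d5 b8 93 fa 95 95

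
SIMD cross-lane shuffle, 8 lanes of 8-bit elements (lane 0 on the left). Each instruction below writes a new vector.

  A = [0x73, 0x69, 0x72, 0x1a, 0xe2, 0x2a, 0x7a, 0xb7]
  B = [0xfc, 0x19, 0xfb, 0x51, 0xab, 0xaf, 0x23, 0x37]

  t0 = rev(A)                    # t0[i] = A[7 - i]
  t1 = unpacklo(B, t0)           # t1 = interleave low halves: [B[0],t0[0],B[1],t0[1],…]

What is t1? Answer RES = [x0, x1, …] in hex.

RES = [0xfc, 0xb7, 0x19, 0x7a, 0xfb, 0x2a, 0x51, 0xe2]

  t0: b7 7a 2a e2 1a 72 69 73
  t1: fc b7 19 7a fb 2a 51 e2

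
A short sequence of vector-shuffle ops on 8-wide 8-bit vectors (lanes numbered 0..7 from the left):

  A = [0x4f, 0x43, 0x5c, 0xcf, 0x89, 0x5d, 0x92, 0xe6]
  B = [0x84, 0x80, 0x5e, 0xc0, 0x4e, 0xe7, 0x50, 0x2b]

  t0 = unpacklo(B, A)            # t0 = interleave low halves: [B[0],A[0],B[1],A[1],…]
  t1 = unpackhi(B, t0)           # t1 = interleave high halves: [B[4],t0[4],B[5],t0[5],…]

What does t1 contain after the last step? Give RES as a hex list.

t0 = [0x84, 0x4f, 0x80, 0x43, 0x5e, 0x5c, 0xc0, 0xcf]
t1 = [0x4e, 0x5e, 0xe7, 0x5c, 0x50, 0xc0, 0x2b, 0xcf]

RES = [ 0x4e  0x5e  0xe7  0x5c  0x50  0xc0  0x2b  0xcf ]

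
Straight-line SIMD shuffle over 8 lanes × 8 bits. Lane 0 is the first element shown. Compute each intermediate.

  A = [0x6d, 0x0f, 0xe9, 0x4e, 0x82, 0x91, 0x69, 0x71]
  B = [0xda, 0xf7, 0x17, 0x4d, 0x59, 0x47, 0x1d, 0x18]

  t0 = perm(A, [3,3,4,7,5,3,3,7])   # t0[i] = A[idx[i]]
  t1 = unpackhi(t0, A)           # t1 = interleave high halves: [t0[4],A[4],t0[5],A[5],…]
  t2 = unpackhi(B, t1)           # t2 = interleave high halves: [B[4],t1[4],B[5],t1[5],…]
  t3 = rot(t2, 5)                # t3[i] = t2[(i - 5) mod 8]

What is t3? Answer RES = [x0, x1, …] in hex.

→ t0 |4e|4e|82|71|91|4e|4e|71|
→ t1 |91|82|4e|91|4e|69|71|71|
→ t2 |59|4e|47|69|1d|71|18|71|
→ t3 |69|1d|71|18|71|59|4e|47|

RES = [0x69, 0x1d, 0x71, 0x18, 0x71, 0x59, 0x4e, 0x47]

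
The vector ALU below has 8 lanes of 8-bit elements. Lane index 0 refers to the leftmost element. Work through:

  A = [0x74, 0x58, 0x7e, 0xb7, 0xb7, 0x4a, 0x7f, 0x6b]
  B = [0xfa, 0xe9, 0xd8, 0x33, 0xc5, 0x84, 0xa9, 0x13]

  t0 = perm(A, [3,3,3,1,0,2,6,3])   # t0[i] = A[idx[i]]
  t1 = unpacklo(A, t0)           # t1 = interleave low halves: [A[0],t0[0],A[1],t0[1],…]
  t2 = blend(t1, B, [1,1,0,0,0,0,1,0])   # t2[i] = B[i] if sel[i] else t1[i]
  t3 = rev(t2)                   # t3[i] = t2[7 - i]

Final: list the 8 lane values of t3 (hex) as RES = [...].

RES = [0x58, 0xa9, 0xb7, 0x7e, 0xb7, 0x58, 0xe9, 0xfa]

→ t0 |b7|b7|b7|58|74|7e|7f|b7|
→ t1 |74|b7|58|b7|7e|b7|b7|58|
→ t2 |fa|e9|58|b7|7e|b7|a9|58|
→ t3 |58|a9|b7|7e|b7|58|e9|fa|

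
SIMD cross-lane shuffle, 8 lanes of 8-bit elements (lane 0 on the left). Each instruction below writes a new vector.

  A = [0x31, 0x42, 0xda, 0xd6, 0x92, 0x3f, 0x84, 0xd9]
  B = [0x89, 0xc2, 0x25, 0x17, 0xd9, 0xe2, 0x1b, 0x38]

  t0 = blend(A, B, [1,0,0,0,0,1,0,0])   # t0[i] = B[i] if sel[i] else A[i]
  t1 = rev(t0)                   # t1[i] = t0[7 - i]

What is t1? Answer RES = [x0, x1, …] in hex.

→ t0 |89|42|da|d6|92|e2|84|d9|
→ t1 |d9|84|e2|92|d6|da|42|89|

RES = [0xd9, 0x84, 0xe2, 0x92, 0xd6, 0xda, 0x42, 0x89]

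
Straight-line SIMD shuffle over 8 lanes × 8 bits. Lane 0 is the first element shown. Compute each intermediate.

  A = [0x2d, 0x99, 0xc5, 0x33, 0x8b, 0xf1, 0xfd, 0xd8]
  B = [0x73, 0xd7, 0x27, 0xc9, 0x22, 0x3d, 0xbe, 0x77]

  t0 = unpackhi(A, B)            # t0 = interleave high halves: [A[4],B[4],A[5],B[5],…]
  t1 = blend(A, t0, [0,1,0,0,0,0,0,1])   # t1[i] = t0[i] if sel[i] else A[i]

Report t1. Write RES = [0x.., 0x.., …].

RES = [0x2d, 0x22, 0xc5, 0x33, 0x8b, 0xf1, 0xfd, 0x77]

t0 = [0x8b, 0x22, 0xf1, 0x3d, 0xfd, 0xbe, 0xd8, 0x77]
t1 = [0x2d, 0x22, 0xc5, 0x33, 0x8b, 0xf1, 0xfd, 0x77]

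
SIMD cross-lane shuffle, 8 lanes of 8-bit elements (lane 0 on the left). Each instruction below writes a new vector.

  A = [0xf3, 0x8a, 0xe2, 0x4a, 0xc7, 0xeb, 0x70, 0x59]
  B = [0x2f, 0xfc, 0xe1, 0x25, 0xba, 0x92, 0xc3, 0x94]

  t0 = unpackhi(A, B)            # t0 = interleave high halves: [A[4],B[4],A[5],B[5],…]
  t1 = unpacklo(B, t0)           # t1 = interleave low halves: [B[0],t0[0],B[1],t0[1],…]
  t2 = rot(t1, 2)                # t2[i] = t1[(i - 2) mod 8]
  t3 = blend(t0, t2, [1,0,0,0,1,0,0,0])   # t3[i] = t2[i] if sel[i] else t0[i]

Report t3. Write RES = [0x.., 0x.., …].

RES = [ 0x25  0xba  0xeb  0x92  0xfc  0xc3  0x59  0x94 ]

→ t0 |c7|ba|eb|92|70|c3|59|94|
→ t1 |2f|c7|fc|ba|e1|eb|25|92|
→ t2 |25|92|2f|c7|fc|ba|e1|eb|
→ t3 |25|ba|eb|92|fc|c3|59|94|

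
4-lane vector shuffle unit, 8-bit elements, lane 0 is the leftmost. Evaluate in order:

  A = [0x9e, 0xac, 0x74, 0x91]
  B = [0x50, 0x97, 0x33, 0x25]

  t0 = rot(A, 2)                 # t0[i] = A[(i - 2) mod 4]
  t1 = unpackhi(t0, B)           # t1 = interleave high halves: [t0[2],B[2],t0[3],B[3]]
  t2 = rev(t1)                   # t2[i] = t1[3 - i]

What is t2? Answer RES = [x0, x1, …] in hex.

t0 = [0x74, 0x91, 0x9e, 0xac]
t1 = [0x9e, 0x33, 0xac, 0x25]
t2 = [0x25, 0xac, 0x33, 0x9e]

RES = [0x25, 0xac, 0x33, 0x9e]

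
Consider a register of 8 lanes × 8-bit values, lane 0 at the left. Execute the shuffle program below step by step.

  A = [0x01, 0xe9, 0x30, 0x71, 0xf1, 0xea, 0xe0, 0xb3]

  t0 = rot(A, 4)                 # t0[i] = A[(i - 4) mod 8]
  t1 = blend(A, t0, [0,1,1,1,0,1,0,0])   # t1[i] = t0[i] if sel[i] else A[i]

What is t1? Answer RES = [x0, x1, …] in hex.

RES = [ 0x01  0xea  0xe0  0xb3  0xf1  0xe9  0xe0  0xb3 ]

t0 = [0xf1, 0xea, 0xe0, 0xb3, 0x01, 0xe9, 0x30, 0x71]
t1 = [0x01, 0xea, 0xe0, 0xb3, 0xf1, 0xe9, 0xe0, 0xb3]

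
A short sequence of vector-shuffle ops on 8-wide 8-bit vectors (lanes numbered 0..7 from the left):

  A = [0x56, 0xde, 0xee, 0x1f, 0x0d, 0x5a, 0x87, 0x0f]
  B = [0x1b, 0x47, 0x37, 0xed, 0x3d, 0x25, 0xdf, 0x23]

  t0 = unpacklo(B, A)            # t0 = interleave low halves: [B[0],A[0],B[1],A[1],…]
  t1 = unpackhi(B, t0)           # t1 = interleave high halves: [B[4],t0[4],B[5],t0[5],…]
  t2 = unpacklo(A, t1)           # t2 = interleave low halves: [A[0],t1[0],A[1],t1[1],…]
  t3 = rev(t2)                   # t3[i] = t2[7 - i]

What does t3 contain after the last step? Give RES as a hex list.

t0 = [0x1b, 0x56, 0x47, 0xde, 0x37, 0xee, 0xed, 0x1f]
t1 = [0x3d, 0x37, 0x25, 0xee, 0xdf, 0xed, 0x23, 0x1f]
t2 = [0x56, 0x3d, 0xde, 0x37, 0xee, 0x25, 0x1f, 0xee]
t3 = [0xee, 0x1f, 0x25, 0xee, 0x37, 0xde, 0x3d, 0x56]

RES = [ 0xee  0x1f  0x25  0xee  0x37  0xde  0x3d  0x56 ]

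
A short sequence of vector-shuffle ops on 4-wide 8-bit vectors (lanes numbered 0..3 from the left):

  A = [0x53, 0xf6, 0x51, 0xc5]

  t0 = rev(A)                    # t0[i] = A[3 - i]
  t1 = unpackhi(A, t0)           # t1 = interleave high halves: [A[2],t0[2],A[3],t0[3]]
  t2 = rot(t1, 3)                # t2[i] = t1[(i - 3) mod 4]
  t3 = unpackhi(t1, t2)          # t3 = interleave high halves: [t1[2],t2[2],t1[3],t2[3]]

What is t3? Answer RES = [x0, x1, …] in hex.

RES = [0xc5, 0x53, 0x53, 0x51]

  t0: c5 51 f6 53
  t1: 51 f6 c5 53
  t2: f6 c5 53 51
  t3: c5 53 53 51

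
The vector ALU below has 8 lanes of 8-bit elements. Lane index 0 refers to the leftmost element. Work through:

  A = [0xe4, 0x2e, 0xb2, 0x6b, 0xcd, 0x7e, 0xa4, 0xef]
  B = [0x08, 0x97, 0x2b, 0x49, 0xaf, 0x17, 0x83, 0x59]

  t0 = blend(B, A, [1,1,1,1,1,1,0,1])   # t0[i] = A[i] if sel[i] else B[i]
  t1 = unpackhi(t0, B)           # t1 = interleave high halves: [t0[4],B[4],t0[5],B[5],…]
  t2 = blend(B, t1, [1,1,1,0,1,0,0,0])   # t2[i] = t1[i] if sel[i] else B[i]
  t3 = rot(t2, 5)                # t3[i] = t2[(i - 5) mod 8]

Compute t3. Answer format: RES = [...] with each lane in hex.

RES = [0x49, 0x83, 0x17, 0x83, 0x59, 0xcd, 0xaf, 0x7e]

  t0: e4 2e b2 6b cd 7e 83 ef
  t1: cd af 7e 17 83 83 ef 59
  t2: cd af 7e 49 83 17 83 59
  t3: 49 83 17 83 59 cd af 7e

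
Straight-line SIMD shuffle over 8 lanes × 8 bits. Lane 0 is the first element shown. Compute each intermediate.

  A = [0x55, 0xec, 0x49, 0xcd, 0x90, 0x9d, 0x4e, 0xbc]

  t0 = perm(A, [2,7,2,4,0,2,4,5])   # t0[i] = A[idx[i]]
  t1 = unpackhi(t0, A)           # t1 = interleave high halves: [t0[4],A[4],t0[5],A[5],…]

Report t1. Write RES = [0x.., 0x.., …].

RES = [ 0x55  0x90  0x49  0x9d  0x90  0x4e  0x9d  0xbc ]

→ t0 |49|bc|49|90|55|49|90|9d|
→ t1 |55|90|49|9d|90|4e|9d|bc|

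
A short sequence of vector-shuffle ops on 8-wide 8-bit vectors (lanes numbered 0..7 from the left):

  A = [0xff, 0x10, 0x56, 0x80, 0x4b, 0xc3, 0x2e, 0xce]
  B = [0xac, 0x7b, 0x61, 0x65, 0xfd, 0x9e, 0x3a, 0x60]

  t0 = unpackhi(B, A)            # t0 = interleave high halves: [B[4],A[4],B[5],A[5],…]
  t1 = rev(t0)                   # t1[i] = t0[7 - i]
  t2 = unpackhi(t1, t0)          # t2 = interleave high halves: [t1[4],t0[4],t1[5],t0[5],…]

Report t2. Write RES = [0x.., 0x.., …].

  t0: fd 4b 9e c3 3a 2e 60 ce
  t1: ce 60 2e 3a c3 9e 4b fd
  t2: c3 3a 9e 2e 4b 60 fd ce

RES = [0xc3, 0x3a, 0x9e, 0x2e, 0x4b, 0x60, 0xfd, 0xce]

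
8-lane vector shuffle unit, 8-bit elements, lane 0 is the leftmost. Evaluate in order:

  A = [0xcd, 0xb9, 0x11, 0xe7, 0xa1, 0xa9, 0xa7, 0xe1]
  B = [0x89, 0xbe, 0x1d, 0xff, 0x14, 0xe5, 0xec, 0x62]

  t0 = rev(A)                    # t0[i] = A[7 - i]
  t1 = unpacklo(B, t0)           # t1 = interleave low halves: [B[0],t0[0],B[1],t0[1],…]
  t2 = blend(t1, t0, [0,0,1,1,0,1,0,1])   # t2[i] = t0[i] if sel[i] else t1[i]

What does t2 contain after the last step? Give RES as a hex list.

RES = [ 0x89  0xe1  0xa9  0xa1  0x1d  0x11  0xff  0xcd ]

→ t0 |e1|a7|a9|a1|e7|11|b9|cd|
→ t1 |89|e1|be|a7|1d|a9|ff|a1|
→ t2 |89|e1|a9|a1|1d|11|ff|cd|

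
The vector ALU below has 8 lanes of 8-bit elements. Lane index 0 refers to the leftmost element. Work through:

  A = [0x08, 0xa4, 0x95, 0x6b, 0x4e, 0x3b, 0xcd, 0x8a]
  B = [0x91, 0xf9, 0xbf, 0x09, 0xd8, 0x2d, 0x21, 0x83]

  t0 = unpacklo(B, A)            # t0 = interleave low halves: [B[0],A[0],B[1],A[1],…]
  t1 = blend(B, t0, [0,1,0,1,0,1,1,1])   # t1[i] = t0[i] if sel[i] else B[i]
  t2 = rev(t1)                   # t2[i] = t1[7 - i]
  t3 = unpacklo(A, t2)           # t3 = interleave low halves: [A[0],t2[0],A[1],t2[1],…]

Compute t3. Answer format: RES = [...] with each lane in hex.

  t0: 91 08 f9 a4 bf 95 09 6b
  t1: 91 08 bf a4 d8 95 09 6b
  t2: 6b 09 95 d8 a4 bf 08 91
  t3: 08 6b a4 09 95 95 6b d8

RES = [ 0x08  0x6b  0xa4  0x09  0x95  0x95  0x6b  0xd8 ]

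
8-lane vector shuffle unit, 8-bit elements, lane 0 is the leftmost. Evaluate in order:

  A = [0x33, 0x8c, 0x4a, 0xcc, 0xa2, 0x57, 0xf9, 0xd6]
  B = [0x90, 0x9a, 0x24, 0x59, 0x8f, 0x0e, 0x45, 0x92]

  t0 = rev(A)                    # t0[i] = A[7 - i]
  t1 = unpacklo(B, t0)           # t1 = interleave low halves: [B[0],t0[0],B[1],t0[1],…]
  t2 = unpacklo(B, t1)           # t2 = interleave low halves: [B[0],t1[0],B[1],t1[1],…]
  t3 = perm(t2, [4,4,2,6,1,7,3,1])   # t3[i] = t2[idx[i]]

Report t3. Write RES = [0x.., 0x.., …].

RES = [ 0x24  0x24  0x9a  0x59  0x90  0xf9  0xd6  0x90 ]

→ t0 |d6|f9|57|a2|cc|4a|8c|33|
→ t1 |90|d6|9a|f9|24|57|59|a2|
→ t2 |90|90|9a|d6|24|9a|59|f9|
→ t3 |24|24|9a|59|90|f9|d6|90|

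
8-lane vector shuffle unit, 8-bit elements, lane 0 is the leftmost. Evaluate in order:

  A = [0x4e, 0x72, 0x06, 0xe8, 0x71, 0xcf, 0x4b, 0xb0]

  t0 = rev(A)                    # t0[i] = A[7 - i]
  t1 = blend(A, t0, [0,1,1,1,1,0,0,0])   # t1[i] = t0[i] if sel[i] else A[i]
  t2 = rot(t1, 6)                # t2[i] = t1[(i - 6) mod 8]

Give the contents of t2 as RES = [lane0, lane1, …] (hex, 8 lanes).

  t0: b0 4b cf 71 e8 06 72 4e
  t1: 4e 4b cf 71 e8 cf 4b b0
  t2: cf 71 e8 cf 4b b0 4e 4b

RES = [0xcf, 0x71, 0xe8, 0xcf, 0x4b, 0xb0, 0x4e, 0x4b]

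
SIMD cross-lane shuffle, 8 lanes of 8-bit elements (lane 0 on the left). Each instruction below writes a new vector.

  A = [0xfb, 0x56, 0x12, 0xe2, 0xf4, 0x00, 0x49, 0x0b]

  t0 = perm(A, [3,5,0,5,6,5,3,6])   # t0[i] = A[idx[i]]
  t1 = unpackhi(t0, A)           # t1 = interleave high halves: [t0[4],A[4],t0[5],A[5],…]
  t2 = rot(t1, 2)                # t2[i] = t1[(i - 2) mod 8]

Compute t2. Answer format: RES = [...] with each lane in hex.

RES = [0x49, 0x0b, 0x49, 0xf4, 0x00, 0x00, 0xe2, 0x49]

→ t0 |e2|00|fb|00|49|00|e2|49|
→ t1 |49|f4|00|00|e2|49|49|0b|
→ t2 |49|0b|49|f4|00|00|e2|49|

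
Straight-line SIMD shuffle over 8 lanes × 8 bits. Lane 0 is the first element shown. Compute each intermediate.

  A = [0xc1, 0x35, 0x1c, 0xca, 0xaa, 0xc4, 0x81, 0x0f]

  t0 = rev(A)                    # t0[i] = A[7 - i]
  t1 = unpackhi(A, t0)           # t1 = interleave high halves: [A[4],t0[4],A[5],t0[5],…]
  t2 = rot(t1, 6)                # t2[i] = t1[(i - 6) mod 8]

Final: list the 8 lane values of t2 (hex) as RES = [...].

RES = [0xc4, 0x1c, 0x81, 0x35, 0x0f, 0xc1, 0xaa, 0xca]

  t0: 0f 81 c4 aa ca 1c 35 c1
  t1: aa ca c4 1c 81 35 0f c1
  t2: c4 1c 81 35 0f c1 aa ca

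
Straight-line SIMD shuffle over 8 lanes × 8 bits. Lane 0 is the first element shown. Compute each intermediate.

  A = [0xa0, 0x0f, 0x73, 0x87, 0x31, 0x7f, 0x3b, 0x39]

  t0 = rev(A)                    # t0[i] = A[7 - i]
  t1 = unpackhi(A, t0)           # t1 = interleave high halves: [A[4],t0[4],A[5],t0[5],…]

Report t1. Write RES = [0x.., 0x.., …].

→ t0 |39|3b|7f|31|87|73|0f|a0|
→ t1 |31|87|7f|73|3b|0f|39|a0|

RES = [0x31, 0x87, 0x7f, 0x73, 0x3b, 0x0f, 0x39, 0xa0]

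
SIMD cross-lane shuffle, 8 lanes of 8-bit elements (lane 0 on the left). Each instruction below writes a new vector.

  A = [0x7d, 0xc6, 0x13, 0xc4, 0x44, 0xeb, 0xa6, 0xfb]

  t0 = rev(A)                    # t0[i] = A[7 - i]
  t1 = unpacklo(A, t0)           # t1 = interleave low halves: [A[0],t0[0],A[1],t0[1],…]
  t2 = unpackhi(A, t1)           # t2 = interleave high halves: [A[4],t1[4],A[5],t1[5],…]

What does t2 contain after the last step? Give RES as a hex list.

RES = [0x44, 0x13, 0xeb, 0xeb, 0xa6, 0xc4, 0xfb, 0x44]

→ t0 |fb|a6|eb|44|c4|13|c6|7d|
→ t1 |7d|fb|c6|a6|13|eb|c4|44|
→ t2 |44|13|eb|eb|a6|c4|fb|44|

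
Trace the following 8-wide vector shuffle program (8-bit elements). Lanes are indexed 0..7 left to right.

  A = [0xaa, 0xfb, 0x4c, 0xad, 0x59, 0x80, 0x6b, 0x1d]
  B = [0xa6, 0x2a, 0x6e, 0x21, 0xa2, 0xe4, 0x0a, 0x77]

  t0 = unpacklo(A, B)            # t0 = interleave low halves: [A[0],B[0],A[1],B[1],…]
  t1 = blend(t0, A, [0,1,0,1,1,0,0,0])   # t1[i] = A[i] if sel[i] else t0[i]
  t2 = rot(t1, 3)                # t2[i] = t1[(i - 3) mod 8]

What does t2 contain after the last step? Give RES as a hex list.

t0 = [0xaa, 0xa6, 0xfb, 0x2a, 0x4c, 0x6e, 0xad, 0x21]
t1 = [0xaa, 0xfb, 0xfb, 0xad, 0x59, 0x6e, 0xad, 0x21]
t2 = [0x6e, 0xad, 0x21, 0xaa, 0xfb, 0xfb, 0xad, 0x59]

RES = [ 0x6e  0xad  0x21  0xaa  0xfb  0xfb  0xad  0x59 ]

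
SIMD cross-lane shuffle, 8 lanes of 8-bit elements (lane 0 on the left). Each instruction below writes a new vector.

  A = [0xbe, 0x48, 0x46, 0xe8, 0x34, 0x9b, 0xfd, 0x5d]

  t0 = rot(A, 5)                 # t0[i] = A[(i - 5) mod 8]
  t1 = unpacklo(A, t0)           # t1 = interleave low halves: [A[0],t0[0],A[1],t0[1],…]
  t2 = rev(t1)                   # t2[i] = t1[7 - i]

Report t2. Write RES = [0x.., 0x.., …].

  t0: e8 34 9b fd 5d be 48 46
  t1: be e8 48 34 46 9b e8 fd
  t2: fd e8 9b 46 34 48 e8 be

RES = [ 0xfd  0xe8  0x9b  0x46  0x34  0x48  0xe8  0xbe ]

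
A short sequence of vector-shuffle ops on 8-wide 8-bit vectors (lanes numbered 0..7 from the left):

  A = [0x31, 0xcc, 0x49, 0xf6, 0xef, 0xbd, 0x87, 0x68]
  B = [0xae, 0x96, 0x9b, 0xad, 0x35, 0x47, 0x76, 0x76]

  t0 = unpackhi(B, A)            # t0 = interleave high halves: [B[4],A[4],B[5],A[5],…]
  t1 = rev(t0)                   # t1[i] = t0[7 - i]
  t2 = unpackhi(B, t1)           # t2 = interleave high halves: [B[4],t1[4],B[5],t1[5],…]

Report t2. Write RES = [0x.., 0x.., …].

RES = [ 0x35  0xbd  0x47  0x47  0x76  0xef  0x76  0x35 ]

  t0: 35 ef 47 bd 76 87 76 68
  t1: 68 76 87 76 bd 47 ef 35
  t2: 35 bd 47 47 76 ef 76 35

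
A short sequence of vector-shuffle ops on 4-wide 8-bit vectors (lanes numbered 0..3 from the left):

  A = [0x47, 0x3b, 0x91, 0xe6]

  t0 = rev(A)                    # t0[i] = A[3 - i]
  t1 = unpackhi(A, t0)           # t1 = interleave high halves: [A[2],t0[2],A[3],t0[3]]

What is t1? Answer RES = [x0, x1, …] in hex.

RES = [ 0x91  0x3b  0xe6  0x47 ]

→ t0 |e6|91|3b|47|
→ t1 |91|3b|e6|47|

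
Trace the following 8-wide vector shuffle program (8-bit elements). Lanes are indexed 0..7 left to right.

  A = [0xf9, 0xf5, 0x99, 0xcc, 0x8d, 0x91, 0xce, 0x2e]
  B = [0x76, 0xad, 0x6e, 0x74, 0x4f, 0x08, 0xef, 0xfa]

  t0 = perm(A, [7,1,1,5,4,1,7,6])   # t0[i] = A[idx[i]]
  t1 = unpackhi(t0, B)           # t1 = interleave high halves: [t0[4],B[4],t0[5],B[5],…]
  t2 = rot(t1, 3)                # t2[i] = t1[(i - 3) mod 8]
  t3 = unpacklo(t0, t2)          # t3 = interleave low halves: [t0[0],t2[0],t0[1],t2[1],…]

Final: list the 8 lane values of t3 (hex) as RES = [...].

RES = [0x2e, 0xef, 0xf5, 0xce, 0xf5, 0xfa, 0x91, 0x8d]

  t0: 2e f5 f5 91 8d f5 2e ce
  t1: 8d 4f f5 08 2e ef ce fa
  t2: ef ce fa 8d 4f f5 08 2e
  t3: 2e ef f5 ce f5 fa 91 8d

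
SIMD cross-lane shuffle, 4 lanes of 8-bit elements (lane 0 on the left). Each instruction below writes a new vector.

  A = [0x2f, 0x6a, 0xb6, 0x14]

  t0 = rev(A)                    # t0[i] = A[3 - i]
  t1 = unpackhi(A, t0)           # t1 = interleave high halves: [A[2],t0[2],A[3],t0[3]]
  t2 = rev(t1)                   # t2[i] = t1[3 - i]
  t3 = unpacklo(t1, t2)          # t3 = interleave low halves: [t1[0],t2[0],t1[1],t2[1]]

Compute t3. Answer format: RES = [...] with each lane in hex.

→ t0 |14|b6|6a|2f|
→ t1 |b6|6a|14|2f|
→ t2 |2f|14|6a|b6|
→ t3 |b6|2f|6a|14|

RES = [ 0xb6  0x2f  0x6a  0x14 ]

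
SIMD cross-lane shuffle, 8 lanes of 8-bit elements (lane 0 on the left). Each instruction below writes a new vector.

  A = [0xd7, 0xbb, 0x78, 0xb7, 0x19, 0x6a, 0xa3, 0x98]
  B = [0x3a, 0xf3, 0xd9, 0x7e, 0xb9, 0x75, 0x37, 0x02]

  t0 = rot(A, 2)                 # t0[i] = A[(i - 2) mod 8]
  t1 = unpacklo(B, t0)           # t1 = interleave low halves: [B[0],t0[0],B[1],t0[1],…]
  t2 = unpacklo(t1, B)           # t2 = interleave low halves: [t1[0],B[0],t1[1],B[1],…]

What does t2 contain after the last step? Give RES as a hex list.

RES = [ 0x3a  0x3a  0xa3  0xf3  0xf3  0xd9  0x98  0x7e ]

  t0: a3 98 d7 bb 78 b7 19 6a
  t1: 3a a3 f3 98 d9 d7 7e bb
  t2: 3a 3a a3 f3 f3 d9 98 7e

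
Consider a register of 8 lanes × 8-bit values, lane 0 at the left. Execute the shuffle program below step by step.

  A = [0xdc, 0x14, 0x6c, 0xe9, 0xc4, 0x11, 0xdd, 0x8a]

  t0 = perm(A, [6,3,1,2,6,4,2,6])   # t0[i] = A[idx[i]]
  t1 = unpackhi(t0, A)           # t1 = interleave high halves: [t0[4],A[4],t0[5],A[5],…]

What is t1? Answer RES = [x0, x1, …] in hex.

RES = [ 0xdd  0xc4  0xc4  0x11  0x6c  0xdd  0xdd  0x8a ]

→ t0 |dd|e9|14|6c|dd|c4|6c|dd|
→ t1 |dd|c4|c4|11|6c|dd|dd|8a|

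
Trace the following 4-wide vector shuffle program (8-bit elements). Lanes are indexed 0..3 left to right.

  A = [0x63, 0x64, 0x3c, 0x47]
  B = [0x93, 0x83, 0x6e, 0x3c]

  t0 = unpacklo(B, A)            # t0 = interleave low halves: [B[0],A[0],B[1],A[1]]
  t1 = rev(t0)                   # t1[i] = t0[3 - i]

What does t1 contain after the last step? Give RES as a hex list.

→ t0 |93|63|83|64|
→ t1 |64|83|63|93|

RES = [0x64, 0x83, 0x63, 0x93]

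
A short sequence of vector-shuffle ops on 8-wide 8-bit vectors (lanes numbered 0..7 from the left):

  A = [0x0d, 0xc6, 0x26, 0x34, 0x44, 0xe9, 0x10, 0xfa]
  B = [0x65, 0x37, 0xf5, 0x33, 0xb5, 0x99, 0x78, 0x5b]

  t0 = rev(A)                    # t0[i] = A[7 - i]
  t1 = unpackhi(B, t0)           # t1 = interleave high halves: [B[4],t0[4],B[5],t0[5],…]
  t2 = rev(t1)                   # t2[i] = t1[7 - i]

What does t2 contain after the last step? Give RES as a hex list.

t0 = [0xfa, 0x10, 0xe9, 0x44, 0x34, 0x26, 0xc6, 0x0d]
t1 = [0xb5, 0x34, 0x99, 0x26, 0x78, 0xc6, 0x5b, 0x0d]
t2 = [0x0d, 0x5b, 0xc6, 0x78, 0x26, 0x99, 0x34, 0xb5]

RES = [0x0d, 0x5b, 0xc6, 0x78, 0x26, 0x99, 0x34, 0xb5]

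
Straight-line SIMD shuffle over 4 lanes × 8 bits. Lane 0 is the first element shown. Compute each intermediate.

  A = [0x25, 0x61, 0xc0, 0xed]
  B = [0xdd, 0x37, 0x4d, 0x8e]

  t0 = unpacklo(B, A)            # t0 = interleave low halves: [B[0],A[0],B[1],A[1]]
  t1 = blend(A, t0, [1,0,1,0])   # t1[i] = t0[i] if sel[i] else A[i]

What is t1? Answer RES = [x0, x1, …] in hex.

→ t0 |dd|25|37|61|
→ t1 |dd|61|37|ed|

RES = [0xdd, 0x61, 0x37, 0xed]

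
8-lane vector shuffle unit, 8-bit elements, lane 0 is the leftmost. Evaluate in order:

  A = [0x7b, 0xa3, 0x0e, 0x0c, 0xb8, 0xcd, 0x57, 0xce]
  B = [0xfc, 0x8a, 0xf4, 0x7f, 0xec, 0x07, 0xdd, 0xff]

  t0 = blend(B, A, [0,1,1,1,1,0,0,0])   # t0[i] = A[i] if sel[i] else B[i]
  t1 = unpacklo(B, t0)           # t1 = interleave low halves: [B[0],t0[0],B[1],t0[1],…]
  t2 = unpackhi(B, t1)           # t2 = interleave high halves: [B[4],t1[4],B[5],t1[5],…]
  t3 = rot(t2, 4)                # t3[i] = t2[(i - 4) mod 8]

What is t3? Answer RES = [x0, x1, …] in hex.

t0 = [0xfc, 0xa3, 0x0e, 0x0c, 0xb8, 0x07, 0xdd, 0xff]
t1 = [0xfc, 0xfc, 0x8a, 0xa3, 0xf4, 0x0e, 0x7f, 0x0c]
t2 = [0xec, 0xf4, 0x07, 0x0e, 0xdd, 0x7f, 0xff, 0x0c]
t3 = [0xdd, 0x7f, 0xff, 0x0c, 0xec, 0xf4, 0x07, 0x0e]

RES = [ 0xdd  0x7f  0xff  0x0c  0xec  0xf4  0x07  0x0e ]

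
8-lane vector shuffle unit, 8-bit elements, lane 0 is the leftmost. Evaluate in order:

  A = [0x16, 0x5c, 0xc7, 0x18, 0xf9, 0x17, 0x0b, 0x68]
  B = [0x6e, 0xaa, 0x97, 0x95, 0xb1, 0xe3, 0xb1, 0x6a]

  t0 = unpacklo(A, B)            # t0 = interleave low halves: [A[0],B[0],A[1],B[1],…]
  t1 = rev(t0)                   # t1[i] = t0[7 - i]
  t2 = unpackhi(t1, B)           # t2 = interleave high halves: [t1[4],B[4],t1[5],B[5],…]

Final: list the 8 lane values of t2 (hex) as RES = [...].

t0 = [0x16, 0x6e, 0x5c, 0xaa, 0xc7, 0x97, 0x18, 0x95]
t1 = [0x95, 0x18, 0x97, 0xc7, 0xaa, 0x5c, 0x6e, 0x16]
t2 = [0xaa, 0xb1, 0x5c, 0xe3, 0x6e, 0xb1, 0x16, 0x6a]

RES = [ 0xaa  0xb1  0x5c  0xe3  0x6e  0xb1  0x16  0x6a ]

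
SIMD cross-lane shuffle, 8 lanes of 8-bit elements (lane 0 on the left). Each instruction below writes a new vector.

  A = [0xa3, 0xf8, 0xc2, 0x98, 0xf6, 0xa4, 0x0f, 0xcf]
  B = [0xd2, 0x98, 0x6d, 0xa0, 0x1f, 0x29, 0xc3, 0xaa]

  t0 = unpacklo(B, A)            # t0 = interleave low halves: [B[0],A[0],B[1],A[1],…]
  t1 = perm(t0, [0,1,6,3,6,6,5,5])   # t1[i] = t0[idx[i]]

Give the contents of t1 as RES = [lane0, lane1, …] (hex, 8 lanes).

RES = [ 0xd2  0xa3  0xa0  0xf8  0xa0  0xa0  0xc2  0xc2 ]

  t0: d2 a3 98 f8 6d c2 a0 98
  t1: d2 a3 a0 f8 a0 a0 c2 c2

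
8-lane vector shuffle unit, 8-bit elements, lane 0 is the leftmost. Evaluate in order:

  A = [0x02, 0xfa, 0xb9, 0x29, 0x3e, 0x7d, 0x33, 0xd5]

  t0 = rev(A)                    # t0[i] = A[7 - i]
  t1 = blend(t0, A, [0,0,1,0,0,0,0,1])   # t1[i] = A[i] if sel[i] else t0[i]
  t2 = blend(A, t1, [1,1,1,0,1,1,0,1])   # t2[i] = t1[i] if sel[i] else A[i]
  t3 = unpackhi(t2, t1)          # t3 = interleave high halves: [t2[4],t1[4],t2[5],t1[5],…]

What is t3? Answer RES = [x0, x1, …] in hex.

RES = [ 0x29  0x29  0xb9  0xb9  0x33  0xfa  0xd5  0xd5 ]

→ t0 |d5|33|7d|3e|29|b9|fa|02|
→ t1 |d5|33|b9|3e|29|b9|fa|d5|
→ t2 |d5|33|b9|29|29|b9|33|d5|
→ t3 |29|29|b9|b9|33|fa|d5|d5|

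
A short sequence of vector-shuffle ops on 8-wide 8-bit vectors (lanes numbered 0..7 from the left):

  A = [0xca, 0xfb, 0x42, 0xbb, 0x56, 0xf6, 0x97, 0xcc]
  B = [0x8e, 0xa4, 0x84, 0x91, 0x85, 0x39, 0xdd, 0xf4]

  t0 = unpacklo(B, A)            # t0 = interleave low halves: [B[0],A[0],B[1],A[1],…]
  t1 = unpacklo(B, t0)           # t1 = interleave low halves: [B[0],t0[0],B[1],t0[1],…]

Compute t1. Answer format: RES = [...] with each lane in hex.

  t0: 8e ca a4 fb 84 42 91 bb
  t1: 8e 8e a4 ca 84 a4 91 fb

RES = [ 0x8e  0x8e  0xa4  0xca  0x84  0xa4  0x91  0xfb ]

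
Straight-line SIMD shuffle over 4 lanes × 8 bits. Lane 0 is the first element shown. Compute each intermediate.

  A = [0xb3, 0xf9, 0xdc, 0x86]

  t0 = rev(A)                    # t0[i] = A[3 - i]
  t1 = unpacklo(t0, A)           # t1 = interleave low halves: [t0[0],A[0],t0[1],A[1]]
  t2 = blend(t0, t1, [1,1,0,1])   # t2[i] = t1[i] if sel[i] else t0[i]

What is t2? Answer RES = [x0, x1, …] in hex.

RES = [0x86, 0xb3, 0xf9, 0xf9]

  t0: 86 dc f9 b3
  t1: 86 b3 dc f9
  t2: 86 b3 f9 f9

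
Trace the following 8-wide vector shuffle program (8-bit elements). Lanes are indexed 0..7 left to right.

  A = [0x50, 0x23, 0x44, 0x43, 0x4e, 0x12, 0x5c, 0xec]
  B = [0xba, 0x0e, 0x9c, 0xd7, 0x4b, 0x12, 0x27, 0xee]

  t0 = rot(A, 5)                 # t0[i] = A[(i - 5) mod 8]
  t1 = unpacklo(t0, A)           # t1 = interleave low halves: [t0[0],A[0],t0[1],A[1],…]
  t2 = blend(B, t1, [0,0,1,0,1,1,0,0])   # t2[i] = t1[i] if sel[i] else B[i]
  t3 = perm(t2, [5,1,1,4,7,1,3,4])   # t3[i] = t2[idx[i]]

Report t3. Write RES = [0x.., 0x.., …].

t0 = [0x43, 0x4e, 0x12, 0x5c, 0xec, 0x50, 0x23, 0x44]
t1 = [0x43, 0x50, 0x4e, 0x23, 0x12, 0x44, 0x5c, 0x43]
t2 = [0xba, 0x0e, 0x4e, 0xd7, 0x12, 0x44, 0x27, 0xee]
t3 = [0x44, 0x0e, 0x0e, 0x12, 0xee, 0x0e, 0xd7, 0x12]

RES = [0x44, 0x0e, 0x0e, 0x12, 0xee, 0x0e, 0xd7, 0x12]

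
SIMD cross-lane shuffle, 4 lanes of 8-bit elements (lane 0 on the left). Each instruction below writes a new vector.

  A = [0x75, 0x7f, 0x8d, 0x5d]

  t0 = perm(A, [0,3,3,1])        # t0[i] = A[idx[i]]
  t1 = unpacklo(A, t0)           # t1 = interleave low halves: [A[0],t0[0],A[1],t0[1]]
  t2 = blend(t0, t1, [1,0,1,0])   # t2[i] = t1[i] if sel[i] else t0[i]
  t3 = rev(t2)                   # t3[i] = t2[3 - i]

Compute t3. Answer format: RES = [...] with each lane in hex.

→ t0 |75|5d|5d|7f|
→ t1 |75|75|7f|5d|
→ t2 |75|5d|7f|7f|
→ t3 |7f|7f|5d|75|

RES = [0x7f, 0x7f, 0x5d, 0x75]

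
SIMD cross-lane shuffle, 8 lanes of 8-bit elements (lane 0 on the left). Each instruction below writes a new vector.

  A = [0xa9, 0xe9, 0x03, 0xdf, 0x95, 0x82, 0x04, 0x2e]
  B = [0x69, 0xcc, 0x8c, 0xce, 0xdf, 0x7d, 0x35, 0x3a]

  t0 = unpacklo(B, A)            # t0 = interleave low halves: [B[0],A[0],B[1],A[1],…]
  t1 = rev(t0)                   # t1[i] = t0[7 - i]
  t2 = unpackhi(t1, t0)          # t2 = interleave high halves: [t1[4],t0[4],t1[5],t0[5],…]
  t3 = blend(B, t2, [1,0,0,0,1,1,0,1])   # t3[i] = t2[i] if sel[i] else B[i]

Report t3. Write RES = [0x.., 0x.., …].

t0 = [0x69, 0xa9, 0xcc, 0xe9, 0x8c, 0x03, 0xce, 0xdf]
t1 = [0xdf, 0xce, 0x03, 0x8c, 0xe9, 0xcc, 0xa9, 0x69]
t2 = [0xe9, 0x8c, 0xcc, 0x03, 0xa9, 0xce, 0x69, 0xdf]
t3 = [0xe9, 0xcc, 0x8c, 0xce, 0xa9, 0xce, 0x35, 0xdf]

RES = [ 0xe9  0xcc  0x8c  0xce  0xa9  0xce  0x35  0xdf ]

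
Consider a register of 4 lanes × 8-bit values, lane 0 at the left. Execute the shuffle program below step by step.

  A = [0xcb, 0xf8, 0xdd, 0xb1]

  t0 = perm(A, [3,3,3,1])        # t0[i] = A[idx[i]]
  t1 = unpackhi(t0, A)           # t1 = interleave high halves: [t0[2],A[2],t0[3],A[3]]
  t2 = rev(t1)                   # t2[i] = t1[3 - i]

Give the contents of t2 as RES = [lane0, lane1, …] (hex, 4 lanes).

RES = [ 0xb1  0xf8  0xdd  0xb1 ]

  t0: b1 b1 b1 f8
  t1: b1 dd f8 b1
  t2: b1 f8 dd b1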